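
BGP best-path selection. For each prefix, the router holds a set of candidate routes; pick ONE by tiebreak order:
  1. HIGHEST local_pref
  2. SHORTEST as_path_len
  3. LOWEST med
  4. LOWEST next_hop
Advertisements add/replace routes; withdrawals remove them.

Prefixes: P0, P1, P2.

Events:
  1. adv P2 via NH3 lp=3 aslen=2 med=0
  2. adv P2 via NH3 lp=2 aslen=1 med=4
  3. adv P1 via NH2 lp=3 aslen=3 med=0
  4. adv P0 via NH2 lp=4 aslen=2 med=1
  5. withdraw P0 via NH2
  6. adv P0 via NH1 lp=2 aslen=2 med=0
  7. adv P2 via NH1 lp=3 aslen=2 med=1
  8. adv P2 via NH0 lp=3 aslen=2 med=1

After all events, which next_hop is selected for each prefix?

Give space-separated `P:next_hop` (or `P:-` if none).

Answer: P0:NH1 P1:NH2 P2:NH0

Derivation:
Op 1: best P0=- P1=- P2=NH3
Op 2: best P0=- P1=- P2=NH3
Op 3: best P0=- P1=NH2 P2=NH3
Op 4: best P0=NH2 P1=NH2 P2=NH3
Op 5: best P0=- P1=NH2 P2=NH3
Op 6: best P0=NH1 P1=NH2 P2=NH3
Op 7: best P0=NH1 P1=NH2 P2=NH1
Op 8: best P0=NH1 P1=NH2 P2=NH0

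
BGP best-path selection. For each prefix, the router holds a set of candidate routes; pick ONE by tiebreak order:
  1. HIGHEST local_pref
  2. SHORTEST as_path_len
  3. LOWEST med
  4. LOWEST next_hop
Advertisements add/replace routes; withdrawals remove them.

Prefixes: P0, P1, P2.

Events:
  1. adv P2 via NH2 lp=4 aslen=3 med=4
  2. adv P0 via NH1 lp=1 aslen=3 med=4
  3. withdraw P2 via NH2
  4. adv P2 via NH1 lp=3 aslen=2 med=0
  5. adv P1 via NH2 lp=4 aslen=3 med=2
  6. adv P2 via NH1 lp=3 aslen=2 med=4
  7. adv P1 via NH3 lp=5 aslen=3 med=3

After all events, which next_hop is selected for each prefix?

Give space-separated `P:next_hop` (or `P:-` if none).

Answer: P0:NH1 P1:NH3 P2:NH1

Derivation:
Op 1: best P0=- P1=- P2=NH2
Op 2: best P0=NH1 P1=- P2=NH2
Op 3: best P0=NH1 P1=- P2=-
Op 4: best P0=NH1 P1=- P2=NH1
Op 5: best P0=NH1 P1=NH2 P2=NH1
Op 6: best P0=NH1 P1=NH2 P2=NH1
Op 7: best P0=NH1 P1=NH3 P2=NH1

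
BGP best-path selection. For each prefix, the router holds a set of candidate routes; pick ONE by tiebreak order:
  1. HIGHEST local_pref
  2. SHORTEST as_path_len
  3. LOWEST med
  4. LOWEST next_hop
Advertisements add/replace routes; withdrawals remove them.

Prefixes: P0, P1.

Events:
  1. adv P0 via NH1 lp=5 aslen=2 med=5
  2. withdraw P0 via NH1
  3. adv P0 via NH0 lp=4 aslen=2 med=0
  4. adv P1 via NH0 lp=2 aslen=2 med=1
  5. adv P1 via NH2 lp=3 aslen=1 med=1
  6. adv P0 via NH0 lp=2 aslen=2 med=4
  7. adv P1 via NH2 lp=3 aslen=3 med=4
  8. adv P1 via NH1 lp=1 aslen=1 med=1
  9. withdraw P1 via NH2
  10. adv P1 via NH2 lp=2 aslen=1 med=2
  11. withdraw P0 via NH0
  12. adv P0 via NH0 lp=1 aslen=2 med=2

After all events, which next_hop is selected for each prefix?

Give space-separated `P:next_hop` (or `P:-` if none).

Answer: P0:NH0 P1:NH2

Derivation:
Op 1: best P0=NH1 P1=-
Op 2: best P0=- P1=-
Op 3: best P0=NH0 P1=-
Op 4: best P0=NH0 P1=NH0
Op 5: best P0=NH0 P1=NH2
Op 6: best P0=NH0 P1=NH2
Op 7: best P0=NH0 P1=NH2
Op 8: best P0=NH0 P1=NH2
Op 9: best P0=NH0 P1=NH0
Op 10: best P0=NH0 P1=NH2
Op 11: best P0=- P1=NH2
Op 12: best P0=NH0 P1=NH2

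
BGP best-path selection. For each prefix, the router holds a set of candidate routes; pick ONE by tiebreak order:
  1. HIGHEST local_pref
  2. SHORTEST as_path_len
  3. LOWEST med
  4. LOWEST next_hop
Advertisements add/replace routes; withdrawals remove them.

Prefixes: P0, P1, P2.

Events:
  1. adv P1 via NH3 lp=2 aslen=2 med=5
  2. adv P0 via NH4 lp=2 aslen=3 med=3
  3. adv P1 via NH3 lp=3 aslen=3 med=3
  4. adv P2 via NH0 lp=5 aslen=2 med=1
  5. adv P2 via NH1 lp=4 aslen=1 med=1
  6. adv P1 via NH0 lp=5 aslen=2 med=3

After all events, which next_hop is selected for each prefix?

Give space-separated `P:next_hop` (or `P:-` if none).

Answer: P0:NH4 P1:NH0 P2:NH0

Derivation:
Op 1: best P0=- P1=NH3 P2=-
Op 2: best P0=NH4 P1=NH3 P2=-
Op 3: best P0=NH4 P1=NH3 P2=-
Op 4: best P0=NH4 P1=NH3 P2=NH0
Op 5: best P0=NH4 P1=NH3 P2=NH0
Op 6: best P0=NH4 P1=NH0 P2=NH0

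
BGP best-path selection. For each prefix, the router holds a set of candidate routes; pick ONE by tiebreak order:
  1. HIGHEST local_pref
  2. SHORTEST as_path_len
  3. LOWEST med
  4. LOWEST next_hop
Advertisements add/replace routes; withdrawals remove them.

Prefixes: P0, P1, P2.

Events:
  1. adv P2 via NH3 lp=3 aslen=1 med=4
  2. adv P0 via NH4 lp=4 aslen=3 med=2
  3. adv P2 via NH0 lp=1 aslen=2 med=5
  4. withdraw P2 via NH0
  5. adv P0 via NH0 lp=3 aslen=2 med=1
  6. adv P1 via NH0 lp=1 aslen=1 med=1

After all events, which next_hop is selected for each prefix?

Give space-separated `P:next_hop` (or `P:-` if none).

Answer: P0:NH4 P1:NH0 P2:NH3

Derivation:
Op 1: best P0=- P1=- P2=NH3
Op 2: best P0=NH4 P1=- P2=NH3
Op 3: best P0=NH4 P1=- P2=NH3
Op 4: best P0=NH4 P1=- P2=NH3
Op 5: best P0=NH4 P1=- P2=NH3
Op 6: best P0=NH4 P1=NH0 P2=NH3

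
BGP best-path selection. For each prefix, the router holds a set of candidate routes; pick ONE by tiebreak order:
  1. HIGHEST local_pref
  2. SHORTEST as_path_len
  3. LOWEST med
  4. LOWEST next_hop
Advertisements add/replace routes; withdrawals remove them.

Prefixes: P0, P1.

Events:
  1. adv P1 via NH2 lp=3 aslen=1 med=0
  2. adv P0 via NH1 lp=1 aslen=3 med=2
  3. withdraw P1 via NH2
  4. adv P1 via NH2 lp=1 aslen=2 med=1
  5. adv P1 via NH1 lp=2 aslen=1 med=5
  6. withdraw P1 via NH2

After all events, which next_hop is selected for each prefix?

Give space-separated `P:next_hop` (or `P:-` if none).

Answer: P0:NH1 P1:NH1

Derivation:
Op 1: best P0=- P1=NH2
Op 2: best P0=NH1 P1=NH2
Op 3: best P0=NH1 P1=-
Op 4: best P0=NH1 P1=NH2
Op 5: best P0=NH1 P1=NH1
Op 6: best P0=NH1 P1=NH1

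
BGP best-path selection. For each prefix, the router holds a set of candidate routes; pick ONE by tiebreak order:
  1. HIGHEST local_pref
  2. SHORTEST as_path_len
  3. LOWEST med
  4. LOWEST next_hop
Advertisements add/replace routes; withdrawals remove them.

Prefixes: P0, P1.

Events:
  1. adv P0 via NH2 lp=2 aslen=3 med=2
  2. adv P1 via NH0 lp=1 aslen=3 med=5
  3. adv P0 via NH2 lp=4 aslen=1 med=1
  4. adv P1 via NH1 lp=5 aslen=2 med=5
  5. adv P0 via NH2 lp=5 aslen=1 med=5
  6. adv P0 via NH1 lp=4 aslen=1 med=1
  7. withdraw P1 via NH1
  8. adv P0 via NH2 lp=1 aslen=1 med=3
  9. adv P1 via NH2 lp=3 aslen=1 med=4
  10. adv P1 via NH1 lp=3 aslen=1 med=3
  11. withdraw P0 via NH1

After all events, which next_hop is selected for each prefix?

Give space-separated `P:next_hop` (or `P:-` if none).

Answer: P0:NH2 P1:NH1

Derivation:
Op 1: best P0=NH2 P1=-
Op 2: best P0=NH2 P1=NH0
Op 3: best P0=NH2 P1=NH0
Op 4: best P0=NH2 P1=NH1
Op 5: best P0=NH2 P1=NH1
Op 6: best P0=NH2 P1=NH1
Op 7: best P0=NH2 P1=NH0
Op 8: best P0=NH1 P1=NH0
Op 9: best P0=NH1 P1=NH2
Op 10: best P0=NH1 P1=NH1
Op 11: best P0=NH2 P1=NH1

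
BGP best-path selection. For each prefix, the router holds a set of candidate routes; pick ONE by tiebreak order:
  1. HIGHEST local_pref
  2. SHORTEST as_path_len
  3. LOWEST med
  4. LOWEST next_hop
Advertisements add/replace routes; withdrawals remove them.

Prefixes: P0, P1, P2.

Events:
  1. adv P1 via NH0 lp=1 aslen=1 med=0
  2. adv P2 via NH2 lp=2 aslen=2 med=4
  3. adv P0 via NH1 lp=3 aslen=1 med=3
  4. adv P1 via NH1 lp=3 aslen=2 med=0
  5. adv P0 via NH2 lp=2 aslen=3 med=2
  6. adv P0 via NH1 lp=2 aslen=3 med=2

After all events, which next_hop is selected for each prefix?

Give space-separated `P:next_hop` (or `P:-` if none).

Op 1: best P0=- P1=NH0 P2=-
Op 2: best P0=- P1=NH0 P2=NH2
Op 3: best P0=NH1 P1=NH0 P2=NH2
Op 4: best P0=NH1 P1=NH1 P2=NH2
Op 5: best P0=NH1 P1=NH1 P2=NH2
Op 6: best P0=NH1 P1=NH1 P2=NH2

Answer: P0:NH1 P1:NH1 P2:NH2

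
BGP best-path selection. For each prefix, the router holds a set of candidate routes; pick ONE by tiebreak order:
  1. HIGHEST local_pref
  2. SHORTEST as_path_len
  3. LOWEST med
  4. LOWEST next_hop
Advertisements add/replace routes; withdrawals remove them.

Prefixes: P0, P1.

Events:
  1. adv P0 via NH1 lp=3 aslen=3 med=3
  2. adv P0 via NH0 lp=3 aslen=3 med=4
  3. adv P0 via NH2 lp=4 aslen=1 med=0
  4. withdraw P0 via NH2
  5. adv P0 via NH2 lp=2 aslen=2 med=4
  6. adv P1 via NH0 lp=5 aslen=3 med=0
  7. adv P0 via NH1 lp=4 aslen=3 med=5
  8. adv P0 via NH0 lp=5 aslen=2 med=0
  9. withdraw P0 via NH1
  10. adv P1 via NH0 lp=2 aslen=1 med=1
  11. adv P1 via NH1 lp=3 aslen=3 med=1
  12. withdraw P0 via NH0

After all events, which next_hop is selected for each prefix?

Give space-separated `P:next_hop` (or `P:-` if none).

Op 1: best P0=NH1 P1=-
Op 2: best P0=NH1 P1=-
Op 3: best P0=NH2 P1=-
Op 4: best P0=NH1 P1=-
Op 5: best P0=NH1 P1=-
Op 6: best P0=NH1 P1=NH0
Op 7: best P0=NH1 P1=NH0
Op 8: best P0=NH0 P1=NH0
Op 9: best P0=NH0 P1=NH0
Op 10: best P0=NH0 P1=NH0
Op 11: best P0=NH0 P1=NH1
Op 12: best P0=NH2 P1=NH1

Answer: P0:NH2 P1:NH1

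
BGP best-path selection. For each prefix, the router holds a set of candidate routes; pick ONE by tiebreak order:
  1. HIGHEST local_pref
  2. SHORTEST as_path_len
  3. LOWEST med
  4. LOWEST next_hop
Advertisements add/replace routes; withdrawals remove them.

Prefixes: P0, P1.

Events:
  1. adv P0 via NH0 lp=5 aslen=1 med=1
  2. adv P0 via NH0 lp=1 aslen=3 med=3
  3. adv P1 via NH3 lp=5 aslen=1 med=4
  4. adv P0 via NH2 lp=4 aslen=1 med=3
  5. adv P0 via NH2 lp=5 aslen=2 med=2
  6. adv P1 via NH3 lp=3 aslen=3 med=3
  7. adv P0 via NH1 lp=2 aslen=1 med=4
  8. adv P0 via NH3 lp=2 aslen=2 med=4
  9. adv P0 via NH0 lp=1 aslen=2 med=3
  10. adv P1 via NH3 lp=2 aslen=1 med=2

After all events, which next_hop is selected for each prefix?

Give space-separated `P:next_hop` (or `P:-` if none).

Op 1: best P0=NH0 P1=-
Op 2: best P0=NH0 P1=-
Op 3: best P0=NH0 P1=NH3
Op 4: best P0=NH2 P1=NH3
Op 5: best P0=NH2 P1=NH3
Op 6: best P0=NH2 P1=NH3
Op 7: best P0=NH2 P1=NH3
Op 8: best P0=NH2 P1=NH3
Op 9: best P0=NH2 P1=NH3
Op 10: best P0=NH2 P1=NH3

Answer: P0:NH2 P1:NH3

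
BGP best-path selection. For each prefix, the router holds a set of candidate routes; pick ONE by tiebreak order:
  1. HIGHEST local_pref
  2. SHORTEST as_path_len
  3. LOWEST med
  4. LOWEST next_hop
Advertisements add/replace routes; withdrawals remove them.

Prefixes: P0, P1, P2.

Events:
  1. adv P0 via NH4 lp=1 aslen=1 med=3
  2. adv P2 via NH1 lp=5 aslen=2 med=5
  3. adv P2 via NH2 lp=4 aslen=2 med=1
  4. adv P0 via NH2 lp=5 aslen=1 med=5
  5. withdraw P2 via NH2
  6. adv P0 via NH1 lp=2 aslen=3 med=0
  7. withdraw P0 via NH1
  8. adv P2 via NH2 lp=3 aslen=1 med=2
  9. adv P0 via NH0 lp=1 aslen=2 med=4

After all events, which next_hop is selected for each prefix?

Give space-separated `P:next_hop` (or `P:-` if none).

Answer: P0:NH2 P1:- P2:NH1

Derivation:
Op 1: best P0=NH4 P1=- P2=-
Op 2: best P0=NH4 P1=- P2=NH1
Op 3: best P0=NH4 P1=- P2=NH1
Op 4: best P0=NH2 P1=- P2=NH1
Op 5: best P0=NH2 P1=- P2=NH1
Op 6: best P0=NH2 P1=- P2=NH1
Op 7: best P0=NH2 P1=- P2=NH1
Op 8: best P0=NH2 P1=- P2=NH1
Op 9: best P0=NH2 P1=- P2=NH1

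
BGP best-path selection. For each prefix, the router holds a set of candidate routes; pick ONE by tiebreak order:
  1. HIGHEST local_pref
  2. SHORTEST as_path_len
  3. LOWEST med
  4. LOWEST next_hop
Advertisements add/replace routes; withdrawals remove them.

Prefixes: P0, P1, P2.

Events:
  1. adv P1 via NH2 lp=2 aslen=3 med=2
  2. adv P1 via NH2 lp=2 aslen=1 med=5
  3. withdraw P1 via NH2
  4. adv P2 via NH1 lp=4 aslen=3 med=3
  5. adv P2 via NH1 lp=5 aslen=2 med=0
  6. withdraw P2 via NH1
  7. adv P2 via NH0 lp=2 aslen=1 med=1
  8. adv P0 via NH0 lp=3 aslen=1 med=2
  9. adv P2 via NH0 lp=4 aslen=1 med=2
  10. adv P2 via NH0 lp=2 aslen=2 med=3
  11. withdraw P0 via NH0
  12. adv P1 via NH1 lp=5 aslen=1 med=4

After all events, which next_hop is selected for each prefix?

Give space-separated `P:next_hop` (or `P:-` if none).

Op 1: best P0=- P1=NH2 P2=-
Op 2: best P0=- P1=NH2 P2=-
Op 3: best P0=- P1=- P2=-
Op 4: best P0=- P1=- P2=NH1
Op 5: best P0=- P1=- P2=NH1
Op 6: best P0=- P1=- P2=-
Op 7: best P0=- P1=- P2=NH0
Op 8: best P0=NH0 P1=- P2=NH0
Op 9: best P0=NH0 P1=- P2=NH0
Op 10: best P0=NH0 P1=- P2=NH0
Op 11: best P0=- P1=- P2=NH0
Op 12: best P0=- P1=NH1 P2=NH0

Answer: P0:- P1:NH1 P2:NH0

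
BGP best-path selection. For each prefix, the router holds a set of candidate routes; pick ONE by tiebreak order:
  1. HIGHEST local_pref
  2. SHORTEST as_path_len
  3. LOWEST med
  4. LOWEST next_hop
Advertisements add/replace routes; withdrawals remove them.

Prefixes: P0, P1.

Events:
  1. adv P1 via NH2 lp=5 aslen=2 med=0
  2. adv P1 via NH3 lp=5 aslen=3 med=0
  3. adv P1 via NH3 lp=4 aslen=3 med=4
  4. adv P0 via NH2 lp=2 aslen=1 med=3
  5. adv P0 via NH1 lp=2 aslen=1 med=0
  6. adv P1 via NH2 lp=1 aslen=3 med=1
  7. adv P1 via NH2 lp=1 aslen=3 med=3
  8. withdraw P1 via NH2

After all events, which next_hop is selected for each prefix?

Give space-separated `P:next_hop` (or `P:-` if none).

Op 1: best P0=- P1=NH2
Op 2: best P0=- P1=NH2
Op 3: best P0=- P1=NH2
Op 4: best P0=NH2 P1=NH2
Op 5: best P0=NH1 P1=NH2
Op 6: best P0=NH1 P1=NH3
Op 7: best P0=NH1 P1=NH3
Op 8: best P0=NH1 P1=NH3

Answer: P0:NH1 P1:NH3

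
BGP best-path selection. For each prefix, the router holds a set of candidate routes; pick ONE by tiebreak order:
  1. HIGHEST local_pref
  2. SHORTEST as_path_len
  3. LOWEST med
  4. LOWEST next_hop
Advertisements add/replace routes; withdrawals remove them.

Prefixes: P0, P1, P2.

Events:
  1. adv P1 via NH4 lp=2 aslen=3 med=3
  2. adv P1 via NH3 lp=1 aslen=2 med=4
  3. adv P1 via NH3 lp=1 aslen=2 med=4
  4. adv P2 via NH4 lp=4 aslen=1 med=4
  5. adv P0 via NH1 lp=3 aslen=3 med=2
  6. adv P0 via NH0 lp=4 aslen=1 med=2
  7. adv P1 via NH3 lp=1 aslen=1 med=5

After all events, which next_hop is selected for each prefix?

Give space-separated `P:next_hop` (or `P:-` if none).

Answer: P0:NH0 P1:NH4 P2:NH4

Derivation:
Op 1: best P0=- P1=NH4 P2=-
Op 2: best P0=- P1=NH4 P2=-
Op 3: best P0=- P1=NH4 P2=-
Op 4: best P0=- P1=NH4 P2=NH4
Op 5: best P0=NH1 P1=NH4 P2=NH4
Op 6: best P0=NH0 P1=NH4 P2=NH4
Op 7: best P0=NH0 P1=NH4 P2=NH4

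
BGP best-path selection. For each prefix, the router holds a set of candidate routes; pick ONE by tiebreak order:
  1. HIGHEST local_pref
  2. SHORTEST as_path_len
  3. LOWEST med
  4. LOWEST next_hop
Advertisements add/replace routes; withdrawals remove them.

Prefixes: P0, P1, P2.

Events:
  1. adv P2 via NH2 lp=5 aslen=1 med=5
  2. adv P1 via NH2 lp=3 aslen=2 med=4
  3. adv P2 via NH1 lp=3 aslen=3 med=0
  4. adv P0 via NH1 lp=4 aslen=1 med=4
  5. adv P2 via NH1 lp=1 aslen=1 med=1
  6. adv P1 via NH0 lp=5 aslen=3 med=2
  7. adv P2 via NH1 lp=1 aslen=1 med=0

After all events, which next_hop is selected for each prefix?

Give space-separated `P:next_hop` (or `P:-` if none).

Answer: P0:NH1 P1:NH0 P2:NH2

Derivation:
Op 1: best P0=- P1=- P2=NH2
Op 2: best P0=- P1=NH2 P2=NH2
Op 3: best P0=- P1=NH2 P2=NH2
Op 4: best P0=NH1 P1=NH2 P2=NH2
Op 5: best P0=NH1 P1=NH2 P2=NH2
Op 6: best P0=NH1 P1=NH0 P2=NH2
Op 7: best P0=NH1 P1=NH0 P2=NH2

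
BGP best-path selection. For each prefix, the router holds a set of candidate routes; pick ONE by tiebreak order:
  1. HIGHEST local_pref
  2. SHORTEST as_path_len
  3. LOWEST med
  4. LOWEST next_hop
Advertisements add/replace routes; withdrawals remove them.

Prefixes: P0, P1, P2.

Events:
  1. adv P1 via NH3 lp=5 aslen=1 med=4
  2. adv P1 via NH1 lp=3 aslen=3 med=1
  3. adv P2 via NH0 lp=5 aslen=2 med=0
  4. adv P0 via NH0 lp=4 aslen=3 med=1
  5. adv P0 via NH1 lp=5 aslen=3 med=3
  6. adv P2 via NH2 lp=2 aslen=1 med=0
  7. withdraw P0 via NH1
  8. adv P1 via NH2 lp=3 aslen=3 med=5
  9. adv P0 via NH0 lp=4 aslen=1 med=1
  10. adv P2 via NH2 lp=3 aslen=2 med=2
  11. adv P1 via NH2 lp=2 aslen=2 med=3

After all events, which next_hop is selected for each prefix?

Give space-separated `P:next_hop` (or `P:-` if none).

Answer: P0:NH0 P1:NH3 P2:NH0

Derivation:
Op 1: best P0=- P1=NH3 P2=-
Op 2: best P0=- P1=NH3 P2=-
Op 3: best P0=- P1=NH3 P2=NH0
Op 4: best P0=NH0 P1=NH3 P2=NH0
Op 5: best P0=NH1 P1=NH3 P2=NH0
Op 6: best P0=NH1 P1=NH3 P2=NH0
Op 7: best P0=NH0 P1=NH3 P2=NH0
Op 8: best P0=NH0 P1=NH3 P2=NH0
Op 9: best P0=NH0 P1=NH3 P2=NH0
Op 10: best P0=NH0 P1=NH3 P2=NH0
Op 11: best P0=NH0 P1=NH3 P2=NH0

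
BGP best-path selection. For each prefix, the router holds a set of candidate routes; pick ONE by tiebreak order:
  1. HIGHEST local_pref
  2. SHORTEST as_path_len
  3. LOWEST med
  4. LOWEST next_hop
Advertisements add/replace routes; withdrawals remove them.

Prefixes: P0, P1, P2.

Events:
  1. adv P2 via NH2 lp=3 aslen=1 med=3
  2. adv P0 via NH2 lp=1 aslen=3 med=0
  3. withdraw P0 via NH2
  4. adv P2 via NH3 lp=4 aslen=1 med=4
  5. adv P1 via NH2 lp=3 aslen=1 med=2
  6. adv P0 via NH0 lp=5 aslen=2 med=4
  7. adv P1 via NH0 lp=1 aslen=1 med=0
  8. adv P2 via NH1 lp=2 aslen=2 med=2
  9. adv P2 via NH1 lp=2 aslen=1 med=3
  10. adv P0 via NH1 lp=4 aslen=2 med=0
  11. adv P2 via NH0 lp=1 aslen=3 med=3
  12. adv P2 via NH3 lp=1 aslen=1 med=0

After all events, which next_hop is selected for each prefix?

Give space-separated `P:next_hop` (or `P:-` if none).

Answer: P0:NH0 P1:NH2 P2:NH2

Derivation:
Op 1: best P0=- P1=- P2=NH2
Op 2: best P0=NH2 P1=- P2=NH2
Op 3: best P0=- P1=- P2=NH2
Op 4: best P0=- P1=- P2=NH3
Op 5: best P0=- P1=NH2 P2=NH3
Op 6: best P0=NH0 P1=NH2 P2=NH3
Op 7: best P0=NH0 P1=NH2 P2=NH3
Op 8: best P0=NH0 P1=NH2 P2=NH3
Op 9: best P0=NH0 P1=NH2 P2=NH3
Op 10: best P0=NH0 P1=NH2 P2=NH3
Op 11: best P0=NH0 P1=NH2 P2=NH3
Op 12: best P0=NH0 P1=NH2 P2=NH2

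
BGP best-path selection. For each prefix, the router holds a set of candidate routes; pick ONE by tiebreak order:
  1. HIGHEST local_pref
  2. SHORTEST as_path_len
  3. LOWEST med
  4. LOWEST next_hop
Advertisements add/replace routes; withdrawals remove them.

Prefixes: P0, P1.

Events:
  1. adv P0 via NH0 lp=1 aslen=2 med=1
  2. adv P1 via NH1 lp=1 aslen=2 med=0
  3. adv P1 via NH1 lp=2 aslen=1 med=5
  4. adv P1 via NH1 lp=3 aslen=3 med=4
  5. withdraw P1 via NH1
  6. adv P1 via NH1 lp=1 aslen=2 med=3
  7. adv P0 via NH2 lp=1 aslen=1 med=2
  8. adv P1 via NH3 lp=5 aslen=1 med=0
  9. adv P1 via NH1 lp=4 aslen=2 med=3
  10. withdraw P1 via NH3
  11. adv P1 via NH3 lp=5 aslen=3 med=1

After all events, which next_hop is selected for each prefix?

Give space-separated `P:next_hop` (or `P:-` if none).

Answer: P0:NH2 P1:NH3

Derivation:
Op 1: best P0=NH0 P1=-
Op 2: best P0=NH0 P1=NH1
Op 3: best P0=NH0 P1=NH1
Op 4: best P0=NH0 P1=NH1
Op 5: best P0=NH0 P1=-
Op 6: best P0=NH0 P1=NH1
Op 7: best P0=NH2 P1=NH1
Op 8: best P0=NH2 P1=NH3
Op 9: best P0=NH2 P1=NH3
Op 10: best P0=NH2 P1=NH1
Op 11: best P0=NH2 P1=NH3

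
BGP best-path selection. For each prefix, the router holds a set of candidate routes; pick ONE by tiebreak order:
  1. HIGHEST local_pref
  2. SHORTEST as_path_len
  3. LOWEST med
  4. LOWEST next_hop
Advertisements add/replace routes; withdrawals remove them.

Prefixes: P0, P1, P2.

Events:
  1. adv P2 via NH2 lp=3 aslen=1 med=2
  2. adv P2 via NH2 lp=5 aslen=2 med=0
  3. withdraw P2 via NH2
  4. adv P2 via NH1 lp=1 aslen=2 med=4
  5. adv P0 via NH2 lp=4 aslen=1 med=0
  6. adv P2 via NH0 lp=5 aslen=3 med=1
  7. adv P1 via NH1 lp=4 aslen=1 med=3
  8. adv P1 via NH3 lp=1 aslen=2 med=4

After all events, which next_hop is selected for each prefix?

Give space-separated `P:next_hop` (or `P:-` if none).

Op 1: best P0=- P1=- P2=NH2
Op 2: best P0=- P1=- P2=NH2
Op 3: best P0=- P1=- P2=-
Op 4: best P0=- P1=- P2=NH1
Op 5: best P0=NH2 P1=- P2=NH1
Op 6: best P0=NH2 P1=- P2=NH0
Op 7: best P0=NH2 P1=NH1 P2=NH0
Op 8: best P0=NH2 P1=NH1 P2=NH0

Answer: P0:NH2 P1:NH1 P2:NH0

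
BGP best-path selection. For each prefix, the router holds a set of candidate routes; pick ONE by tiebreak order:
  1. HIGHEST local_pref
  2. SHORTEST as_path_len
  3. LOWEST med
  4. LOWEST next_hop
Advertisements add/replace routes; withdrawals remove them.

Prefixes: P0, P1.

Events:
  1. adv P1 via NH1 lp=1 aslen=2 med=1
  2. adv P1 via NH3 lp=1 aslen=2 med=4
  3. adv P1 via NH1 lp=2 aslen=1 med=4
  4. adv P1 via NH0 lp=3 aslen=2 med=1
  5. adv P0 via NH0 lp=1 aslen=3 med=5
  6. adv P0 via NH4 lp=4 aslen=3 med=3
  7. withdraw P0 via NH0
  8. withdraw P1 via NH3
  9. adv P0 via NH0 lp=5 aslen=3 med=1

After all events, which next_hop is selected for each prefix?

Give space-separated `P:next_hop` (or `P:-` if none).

Op 1: best P0=- P1=NH1
Op 2: best P0=- P1=NH1
Op 3: best P0=- P1=NH1
Op 4: best P0=- P1=NH0
Op 5: best P0=NH0 P1=NH0
Op 6: best P0=NH4 P1=NH0
Op 7: best P0=NH4 P1=NH0
Op 8: best P0=NH4 P1=NH0
Op 9: best P0=NH0 P1=NH0

Answer: P0:NH0 P1:NH0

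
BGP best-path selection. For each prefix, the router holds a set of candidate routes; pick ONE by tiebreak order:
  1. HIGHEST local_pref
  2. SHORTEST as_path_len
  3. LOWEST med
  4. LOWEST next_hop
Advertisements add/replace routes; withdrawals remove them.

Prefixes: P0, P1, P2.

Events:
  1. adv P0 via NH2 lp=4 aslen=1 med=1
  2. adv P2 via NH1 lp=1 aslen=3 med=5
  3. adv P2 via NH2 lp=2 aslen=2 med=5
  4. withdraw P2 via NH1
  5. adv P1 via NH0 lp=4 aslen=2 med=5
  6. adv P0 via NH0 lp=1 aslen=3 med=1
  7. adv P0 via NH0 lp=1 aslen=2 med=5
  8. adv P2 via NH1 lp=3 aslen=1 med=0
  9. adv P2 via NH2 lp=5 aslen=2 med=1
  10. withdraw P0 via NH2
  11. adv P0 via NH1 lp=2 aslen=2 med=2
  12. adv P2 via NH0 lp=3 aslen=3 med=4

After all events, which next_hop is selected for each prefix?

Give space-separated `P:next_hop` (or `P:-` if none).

Answer: P0:NH1 P1:NH0 P2:NH2

Derivation:
Op 1: best P0=NH2 P1=- P2=-
Op 2: best P0=NH2 P1=- P2=NH1
Op 3: best P0=NH2 P1=- P2=NH2
Op 4: best P0=NH2 P1=- P2=NH2
Op 5: best P0=NH2 P1=NH0 P2=NH2
Op 6: best P0=NH2 P1=NH0 P2=NH2
Op 7: best P0=NH2 P1=NH0 P2=NH2
Op 8: best P0=NH2 P1=NH0 P2=NH1
Op 9: best P0=NH2 P1=NH0 P2=NH2
Op 10: best P0=NH0 P1=NH0 P2=NH2
Op 11: best P0=NH1 P1=NH0 P2=NH2
Op 12: best P0=NH1 P1=NH0 P2=NH2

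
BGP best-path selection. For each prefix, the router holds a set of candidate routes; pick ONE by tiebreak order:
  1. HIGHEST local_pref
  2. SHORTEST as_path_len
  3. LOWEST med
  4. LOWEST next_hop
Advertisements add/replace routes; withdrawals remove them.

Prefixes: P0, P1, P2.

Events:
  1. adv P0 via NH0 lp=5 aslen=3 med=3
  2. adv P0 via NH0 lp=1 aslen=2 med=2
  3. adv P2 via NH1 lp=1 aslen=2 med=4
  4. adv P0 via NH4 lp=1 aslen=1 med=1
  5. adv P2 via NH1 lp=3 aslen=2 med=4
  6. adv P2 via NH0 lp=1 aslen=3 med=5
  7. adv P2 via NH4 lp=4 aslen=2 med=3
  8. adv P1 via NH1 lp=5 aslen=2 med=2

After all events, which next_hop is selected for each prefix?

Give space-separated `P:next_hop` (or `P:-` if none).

Answer: P0:NH4 P1:NH1 P2:NH4

Derivation:
Op 1: best P0=NH0 P1=- P2=-
Op 2: best P0=NH0 P1=- P2=-
Op 3: best P0=NH0 P1=- P2=NH1
Op 4: best P0=NH4 P1=- P2=NH1
Op 5: best P0=NH4 P1=- P2=NH1
Op 6: best P0=NH4 P1=- P2=NH1
Op 7: best P0=NH4 P1=- P2=NH4
Op 8: best P0=NH4 P1=NH1 P2=NH4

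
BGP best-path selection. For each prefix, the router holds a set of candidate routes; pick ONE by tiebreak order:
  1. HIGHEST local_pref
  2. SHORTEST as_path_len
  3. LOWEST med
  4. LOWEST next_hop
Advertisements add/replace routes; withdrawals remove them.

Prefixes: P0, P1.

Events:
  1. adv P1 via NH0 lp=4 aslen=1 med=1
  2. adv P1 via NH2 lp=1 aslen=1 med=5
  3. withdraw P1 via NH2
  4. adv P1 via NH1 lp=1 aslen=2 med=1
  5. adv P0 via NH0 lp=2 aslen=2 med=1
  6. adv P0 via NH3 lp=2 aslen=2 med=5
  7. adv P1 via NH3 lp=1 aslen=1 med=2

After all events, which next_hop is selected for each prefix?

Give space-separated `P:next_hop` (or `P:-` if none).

Answer: P0:NH0 P1:NH0

Derivation:
Op 1: best P0=- P1=NH0
Op 2: best P0=- P1=NH0
Op 3: best P0=- P1=NH0
Op 4: best P0=- P1=NH0
Op 5: best P0=NH0 P1=NH0
Op 6: best P0=NH0 P1=NH0
Op 7: best P0=NH0 P1=NH0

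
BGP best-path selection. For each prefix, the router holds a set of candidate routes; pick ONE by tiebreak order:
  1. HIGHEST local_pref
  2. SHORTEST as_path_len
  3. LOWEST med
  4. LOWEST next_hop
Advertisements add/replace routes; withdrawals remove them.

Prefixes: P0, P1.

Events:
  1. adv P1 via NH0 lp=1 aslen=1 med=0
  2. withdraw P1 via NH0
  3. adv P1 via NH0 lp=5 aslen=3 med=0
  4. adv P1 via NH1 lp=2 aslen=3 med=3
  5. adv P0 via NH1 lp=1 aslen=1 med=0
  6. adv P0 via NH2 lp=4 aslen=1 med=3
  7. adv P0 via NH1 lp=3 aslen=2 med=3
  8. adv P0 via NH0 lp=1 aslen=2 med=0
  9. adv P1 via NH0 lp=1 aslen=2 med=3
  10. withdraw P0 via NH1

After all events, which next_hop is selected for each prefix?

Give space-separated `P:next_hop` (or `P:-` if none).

Answer: P0:NH2 P1:NH1

Derivation:
Op 1: best P0=- P1=NH0
Op 2: best P0=- P1=-
Op 3: best P0=- P1=NH0
Op 4: best P0=- P1=NH0
Op 5: best P0=NH1 P1=NH0
Op 6: best P0=NH2 P1=NH0
Op 7: best P0=NH2 P1=NH0
Op 8: best P0=NH2 P1=NH0
Op 9: best P0=NH2 P1=NH1
Op 10: best P0=NH2 P1=NH1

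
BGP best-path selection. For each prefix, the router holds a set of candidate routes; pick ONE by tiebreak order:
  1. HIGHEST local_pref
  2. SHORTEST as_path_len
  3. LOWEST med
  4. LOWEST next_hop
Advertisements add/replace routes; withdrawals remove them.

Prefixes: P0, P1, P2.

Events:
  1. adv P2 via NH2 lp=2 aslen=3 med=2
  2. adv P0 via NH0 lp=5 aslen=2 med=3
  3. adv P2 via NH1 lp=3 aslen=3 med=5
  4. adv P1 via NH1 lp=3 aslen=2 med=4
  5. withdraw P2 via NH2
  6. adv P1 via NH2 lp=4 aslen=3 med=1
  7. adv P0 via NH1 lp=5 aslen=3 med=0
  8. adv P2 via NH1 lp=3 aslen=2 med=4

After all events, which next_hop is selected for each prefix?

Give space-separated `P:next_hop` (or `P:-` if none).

Op 1: best P0=- P1=- P2=NH2
Op 2: best P0=NH0 P1=- P2=NH2
Op 3: best P0=NH0 P1=- P2=NH1
Op 4: best P0=NH0 P1=NH1 P2=NH1
Op 5: best P0=NH0 P1=NH1 P2=NH1
Op 6: best P0=NH0 P1=NH2 P2=NH1
Op 7: best P0=NH0 P1=NH2 P2=NH1
Op 8: best P0=NH0 P1=NH2 P2=NH1

Answer: P0:NH0 P1:NH2 P2:NH1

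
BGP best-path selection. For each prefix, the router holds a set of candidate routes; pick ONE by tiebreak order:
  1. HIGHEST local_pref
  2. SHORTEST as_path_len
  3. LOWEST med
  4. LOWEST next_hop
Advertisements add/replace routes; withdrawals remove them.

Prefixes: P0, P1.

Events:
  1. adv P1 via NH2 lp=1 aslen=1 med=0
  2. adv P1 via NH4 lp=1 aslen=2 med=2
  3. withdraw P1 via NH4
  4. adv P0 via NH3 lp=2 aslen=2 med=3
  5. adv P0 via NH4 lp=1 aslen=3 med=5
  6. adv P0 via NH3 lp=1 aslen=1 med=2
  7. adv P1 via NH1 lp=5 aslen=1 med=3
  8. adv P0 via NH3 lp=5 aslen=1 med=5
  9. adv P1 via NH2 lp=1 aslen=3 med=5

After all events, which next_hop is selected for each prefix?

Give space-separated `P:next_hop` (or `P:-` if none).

Op 1: best P0=- P1=NH2
Op 2: best P0=- P1=NH2
Op 3: best P0=- P1=NH2
Op 4: best P0=NH3 P1=NH2
Op 5: best P0=NH3 P1=NH2
Op 6: best P0=NH3 P1=NH2
Op 7: best P0=NH3 P1=NH1
Op 8: best P0=NH3 P1=NH1
Op 9: best P0=NH3 P1=NH1

Answer: P0:NH3 P1:NH1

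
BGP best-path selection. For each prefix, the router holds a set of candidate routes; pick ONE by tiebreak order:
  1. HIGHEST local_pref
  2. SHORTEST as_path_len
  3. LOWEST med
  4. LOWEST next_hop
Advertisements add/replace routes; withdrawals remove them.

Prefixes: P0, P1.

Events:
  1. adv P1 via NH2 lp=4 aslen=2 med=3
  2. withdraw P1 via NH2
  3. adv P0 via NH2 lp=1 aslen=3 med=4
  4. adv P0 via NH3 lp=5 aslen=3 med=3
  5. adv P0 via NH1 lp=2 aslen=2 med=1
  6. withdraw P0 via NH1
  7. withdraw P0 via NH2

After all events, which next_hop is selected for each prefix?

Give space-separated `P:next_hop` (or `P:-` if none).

Op 1: best P0=- P1=NH2
Op 2: best P0=- P1=-
Op 3: best P0=NH2 P1=-
Op 4: best P0=NH3 P1=-
Op 5: best P0=NH3 P1=-
Op 6: best P0=NH3 P1=-
Op 7: best P0=NH3 P1=-

Answer: P0:NH3 P1:-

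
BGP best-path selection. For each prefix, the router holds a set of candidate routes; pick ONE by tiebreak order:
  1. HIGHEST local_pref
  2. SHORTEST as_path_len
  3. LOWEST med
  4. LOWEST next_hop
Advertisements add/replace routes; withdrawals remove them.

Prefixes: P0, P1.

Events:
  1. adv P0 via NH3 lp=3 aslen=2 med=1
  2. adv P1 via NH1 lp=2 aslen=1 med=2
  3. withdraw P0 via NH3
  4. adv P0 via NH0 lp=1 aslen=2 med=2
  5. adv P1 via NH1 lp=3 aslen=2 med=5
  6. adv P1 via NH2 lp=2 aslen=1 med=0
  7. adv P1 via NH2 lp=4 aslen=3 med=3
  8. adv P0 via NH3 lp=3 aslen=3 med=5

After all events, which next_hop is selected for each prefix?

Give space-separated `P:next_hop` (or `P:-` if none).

Answer: P0:NH3 P1:NH2

Derivation:
Op 1: best P0=NH3 P1=-
Op 2: best P0=NH3 P1=NH1
Op 3: best P0=- P1=NH1
Op 4: best P0=NH0 P1=NH1
Op 5: best P0=NH0 P1=NH1
Op 6: best P0=NH0 P1=NH1
Op 7: best P0=NH0 P1=NH2
Op 8: best P0=NH3 P1=NH2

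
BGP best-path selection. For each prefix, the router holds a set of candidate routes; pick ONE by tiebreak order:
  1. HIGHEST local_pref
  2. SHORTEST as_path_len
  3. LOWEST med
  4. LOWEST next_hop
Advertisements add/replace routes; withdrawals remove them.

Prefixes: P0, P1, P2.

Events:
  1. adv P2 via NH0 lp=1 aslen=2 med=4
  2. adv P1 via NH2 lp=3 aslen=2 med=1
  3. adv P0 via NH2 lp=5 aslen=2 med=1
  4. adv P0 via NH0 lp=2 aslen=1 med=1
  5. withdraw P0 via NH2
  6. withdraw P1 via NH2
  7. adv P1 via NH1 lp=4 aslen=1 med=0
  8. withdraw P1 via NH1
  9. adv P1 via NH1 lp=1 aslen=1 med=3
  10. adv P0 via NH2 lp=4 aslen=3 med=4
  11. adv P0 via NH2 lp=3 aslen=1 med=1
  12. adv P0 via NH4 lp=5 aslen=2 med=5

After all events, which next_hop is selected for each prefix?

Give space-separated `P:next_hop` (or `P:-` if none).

Answer: P0:NH4 P1:NH1 P2:NH0

Derivation:
Op 1: best P0=- P1=- P2=NH0
Op 2: best P0=- P1=NH2 P2=NH0
Op 3: best P0=NH2 P1=NH2 P2=NH0
Op 4: best P0=NH2 P1=NH2 P2=NH0
Op 5: best P0=NH0 P1=NH2 P2=NH0
Op 6: best P0=NH0 P1=- P2=NH0
Op 7: best P0=NH0 P1=NH1 P2=NH0
Op 8: best P0=NH0 P1=- P2=NH0
Op 9: best P0=NH0 P1=NH1 P2=NH0
Op 10: best P0=NH2 P1=NH1 P2=NH0
Op 11: best P0=NH2 P1=NH1 P2=NH0
Op 12: best P0=NH4 P1=NH1 P2=NH0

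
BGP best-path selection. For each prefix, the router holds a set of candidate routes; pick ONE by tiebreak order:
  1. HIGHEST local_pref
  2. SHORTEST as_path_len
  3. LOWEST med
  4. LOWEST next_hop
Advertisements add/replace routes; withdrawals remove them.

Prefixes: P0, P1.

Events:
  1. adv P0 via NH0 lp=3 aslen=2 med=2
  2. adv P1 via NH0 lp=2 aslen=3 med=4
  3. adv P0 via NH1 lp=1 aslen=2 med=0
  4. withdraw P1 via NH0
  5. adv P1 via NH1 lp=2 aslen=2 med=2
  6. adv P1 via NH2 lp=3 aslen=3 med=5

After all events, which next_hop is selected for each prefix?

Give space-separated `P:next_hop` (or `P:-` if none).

Answer: P0:NH0 P1:NH2

Derivation:
Op 1: best P0=NH0 P1=-
Op 2: best P0=NH0 P1=NH0
Op 3: best P0=NH0 P1=NH0
Op 4: best P0=NH0 P1=-
Op 5: best P0=NH0 P1=NH1
Op 6: best P0=NH0 P1=NH2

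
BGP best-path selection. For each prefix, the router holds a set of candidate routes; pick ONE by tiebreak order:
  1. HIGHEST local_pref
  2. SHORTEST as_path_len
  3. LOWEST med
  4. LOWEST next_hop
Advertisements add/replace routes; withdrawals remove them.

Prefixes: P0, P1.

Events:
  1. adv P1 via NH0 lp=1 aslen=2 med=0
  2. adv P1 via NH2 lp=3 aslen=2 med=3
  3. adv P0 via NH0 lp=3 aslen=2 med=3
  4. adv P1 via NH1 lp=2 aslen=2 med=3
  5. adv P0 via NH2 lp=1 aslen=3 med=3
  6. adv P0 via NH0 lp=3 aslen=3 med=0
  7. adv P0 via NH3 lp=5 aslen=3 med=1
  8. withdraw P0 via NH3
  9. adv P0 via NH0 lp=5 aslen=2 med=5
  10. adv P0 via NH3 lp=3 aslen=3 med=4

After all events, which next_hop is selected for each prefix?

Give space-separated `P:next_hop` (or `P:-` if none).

Op 1: best P0=- P1=NH0
Op 2: best P0=- P1=NH2
Op 3: best P0=NH0 P1=NH2
Op 4: best P0=NH0 P1=NH2
Op 5: best P0=NH0 P1=NH2
Op 6: best P0=NH0 P1=NH2
Op 7: best P0=NH3 P1=NH2
Op 8: best P0=NH0 P1=NH2
Op 9: best P0=NH0 P1=NH2
Op 10: best P0=NH0 P1=NH2

Answer: P0:NH0 P1:NH2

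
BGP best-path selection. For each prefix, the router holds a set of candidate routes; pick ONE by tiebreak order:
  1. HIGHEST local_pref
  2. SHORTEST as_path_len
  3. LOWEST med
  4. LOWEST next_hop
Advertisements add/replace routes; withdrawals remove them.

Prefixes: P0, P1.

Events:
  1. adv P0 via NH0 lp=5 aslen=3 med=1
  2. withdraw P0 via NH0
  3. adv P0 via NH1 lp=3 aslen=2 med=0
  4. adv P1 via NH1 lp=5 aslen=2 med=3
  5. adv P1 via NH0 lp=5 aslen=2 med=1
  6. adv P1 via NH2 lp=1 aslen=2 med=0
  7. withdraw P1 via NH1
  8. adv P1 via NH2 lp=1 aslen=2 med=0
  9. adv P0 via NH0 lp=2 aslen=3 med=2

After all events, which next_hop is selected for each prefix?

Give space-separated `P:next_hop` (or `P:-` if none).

Answer: P0:NH1 P1:NH0

Derivation:
Op 1: best P0=NH0 P1=-
Op 2: best P0=- P1=-
Op 3: best P0=NH1 P1=-
Op 4: best P0=NH1 P1=NH1
Op 5: best P0=NH1 P1=NH0
Op 6: best P0=NH1 P1=NH0
Op 7: best P0=NH1 P1=NH0
Op 8: best P0=NH1 P1=NH0
Op 9: best P0=NH1 P1=NH0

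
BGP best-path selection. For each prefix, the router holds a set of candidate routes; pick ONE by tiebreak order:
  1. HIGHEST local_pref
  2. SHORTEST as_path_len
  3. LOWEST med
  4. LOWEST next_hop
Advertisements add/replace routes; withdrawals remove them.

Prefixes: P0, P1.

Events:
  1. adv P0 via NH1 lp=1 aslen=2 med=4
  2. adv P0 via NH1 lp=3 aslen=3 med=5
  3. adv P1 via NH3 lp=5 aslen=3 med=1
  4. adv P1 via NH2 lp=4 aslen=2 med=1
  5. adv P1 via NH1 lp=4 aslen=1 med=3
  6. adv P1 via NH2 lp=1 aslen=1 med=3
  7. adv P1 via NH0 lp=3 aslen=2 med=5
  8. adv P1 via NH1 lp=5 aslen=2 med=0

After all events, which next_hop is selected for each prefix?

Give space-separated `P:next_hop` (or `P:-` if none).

Answer: P0:NH1 P1:NH1

Derivation:
Op 1: best P0=NH1 P1=-
Op 2: best P0=NH1 P1=-
Op 3: best P0=NH1 P1=NH3
Op 4: best P0=NH1 P1=NH3
Op 5: best P0=NH1 P1=NH3
Op 6: best P0=NH1 P1=NH3
Op 7: best P0=NH1 P1=NH3
Op 8: best P0=NH1 P1=NH1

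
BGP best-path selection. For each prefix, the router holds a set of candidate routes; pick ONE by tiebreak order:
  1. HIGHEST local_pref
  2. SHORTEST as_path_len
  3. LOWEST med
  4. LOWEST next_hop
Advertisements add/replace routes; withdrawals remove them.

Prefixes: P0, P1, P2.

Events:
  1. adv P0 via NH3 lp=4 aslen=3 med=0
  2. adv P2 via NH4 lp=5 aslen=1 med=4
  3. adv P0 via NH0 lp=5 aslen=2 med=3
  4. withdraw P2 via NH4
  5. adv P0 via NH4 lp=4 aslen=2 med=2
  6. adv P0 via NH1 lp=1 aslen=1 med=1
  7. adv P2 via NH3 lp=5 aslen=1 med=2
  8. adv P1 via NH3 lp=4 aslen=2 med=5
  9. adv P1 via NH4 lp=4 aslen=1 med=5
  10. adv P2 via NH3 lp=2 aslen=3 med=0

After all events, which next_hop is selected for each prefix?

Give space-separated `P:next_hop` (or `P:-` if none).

Answer: P0:NH0 P1:NH4 P2:NH3

Derivation:
Op 1: best P0=NH3 P1=- P2=-
Op 2: best P0=NH3 P1=- P2=NH4
Op 3: best P0=NH0 P1=- P2=NH4
Op 4: best P0=NH0 P1=- P2=-
Op 5: best P0=NH0 P1=- P2=-
Op 6: best P0=NH0 P1=- P2=-
Op 7: best P0=NH0 P1=- P2=NH3
Op 8: best P0=NH0 P1=NH3 P2=NH3
Op 9: best P0=NH0 P1=NH4 P2=NH3
Op 10: best P0=NH0 P1=NH4 P2=NH3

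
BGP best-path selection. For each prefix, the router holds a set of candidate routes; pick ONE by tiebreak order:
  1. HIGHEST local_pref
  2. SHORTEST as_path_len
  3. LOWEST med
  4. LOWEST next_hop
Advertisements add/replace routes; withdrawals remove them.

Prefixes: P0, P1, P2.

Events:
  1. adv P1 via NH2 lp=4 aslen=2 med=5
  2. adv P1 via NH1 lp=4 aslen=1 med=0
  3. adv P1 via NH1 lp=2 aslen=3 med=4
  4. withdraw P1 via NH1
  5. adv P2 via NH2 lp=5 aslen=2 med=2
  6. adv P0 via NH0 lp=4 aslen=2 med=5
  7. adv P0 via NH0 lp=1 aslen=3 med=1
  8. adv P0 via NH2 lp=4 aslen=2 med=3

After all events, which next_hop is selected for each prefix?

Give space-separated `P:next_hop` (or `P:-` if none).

Op 1: best P0=- P1=NH2 P2=-
Op 2: best P0=- P1=NH1 P2=-
Op 3: best P0=- P1=NH2 P2=-
Op 4: best P0=- P1=NH2 P2=-
Op 5: best P0=- P1=NH2 P2=NH2
Op 6: best P0=NH0 P1=NH2 P2=NH2
Op 7: best P0=NH0 P1=NH2 P2=NH2
Op 8: best P0=NH2 P1=NH2 P2=NH2

Answer: P0:NH2 P1:NH2 P2:NH2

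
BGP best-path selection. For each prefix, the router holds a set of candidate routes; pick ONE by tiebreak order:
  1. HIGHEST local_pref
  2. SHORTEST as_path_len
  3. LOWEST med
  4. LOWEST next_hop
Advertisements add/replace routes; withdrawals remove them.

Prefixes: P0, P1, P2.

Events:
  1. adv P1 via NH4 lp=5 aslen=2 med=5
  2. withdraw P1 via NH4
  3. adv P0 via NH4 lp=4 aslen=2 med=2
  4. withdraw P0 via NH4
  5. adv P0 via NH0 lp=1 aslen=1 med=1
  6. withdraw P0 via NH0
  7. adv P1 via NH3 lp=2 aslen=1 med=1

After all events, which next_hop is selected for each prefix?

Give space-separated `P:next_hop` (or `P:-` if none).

Op 1: best P0=- P1=NH4 P2=-
Op 2: best P0=- P1=- P2=-
Op 3: best P0=NH4 P1=- P2=-
Op 4: best P0=- P1=- P2=-
Op 5: best P0=NH0 P1=- P2=-
Op 6: best P0=- P1=- P2=-
Op 7: best P0=- P1=NH3 P2=-

Answer: P0:- P1:NH3 P2:-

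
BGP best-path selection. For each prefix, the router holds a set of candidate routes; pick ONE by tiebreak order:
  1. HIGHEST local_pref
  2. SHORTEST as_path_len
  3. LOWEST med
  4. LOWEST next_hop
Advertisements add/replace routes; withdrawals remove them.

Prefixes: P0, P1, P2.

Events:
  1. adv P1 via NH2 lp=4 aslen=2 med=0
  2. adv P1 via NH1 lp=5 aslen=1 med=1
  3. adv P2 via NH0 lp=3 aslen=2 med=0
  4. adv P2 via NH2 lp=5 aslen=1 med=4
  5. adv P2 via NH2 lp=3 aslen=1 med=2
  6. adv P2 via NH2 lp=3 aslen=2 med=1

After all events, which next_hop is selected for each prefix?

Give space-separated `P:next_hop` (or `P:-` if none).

Answer: P0:- P1:NH1 P2:NH0

Derivation:
Op 1: best P0=- P1=NH2 P2=-
Op 2: best P0=- P1=NH1 P2=-
Op 3: best P0=- P1=NH1 P2=NH0
Op 4: best P0=- P1=NH1 P2=NH2
Op 5: best P0=- P1=NH1 P2=NH2
Op 6: best P0=- P1=NH1 P2=NH0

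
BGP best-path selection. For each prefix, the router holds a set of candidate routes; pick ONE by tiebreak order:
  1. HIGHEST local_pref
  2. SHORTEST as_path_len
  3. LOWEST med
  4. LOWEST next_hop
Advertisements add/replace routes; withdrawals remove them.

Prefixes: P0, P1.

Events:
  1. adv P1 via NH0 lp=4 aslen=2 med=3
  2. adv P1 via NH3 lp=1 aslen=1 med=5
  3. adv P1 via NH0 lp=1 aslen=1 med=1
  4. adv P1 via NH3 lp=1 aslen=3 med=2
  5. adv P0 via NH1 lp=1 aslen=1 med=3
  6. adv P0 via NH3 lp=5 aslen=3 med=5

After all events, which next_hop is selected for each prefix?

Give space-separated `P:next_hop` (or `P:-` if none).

Op 1: best P0=- P1=NH0
Op 2: best P0=- P1=NH0
Op 3: best P0=- P1=NH0
Op 4: best P0=- P1=NH0
Op 5: best P0=NH1 P1=NH0
Op 6: best P0=NH3 P1=NH0

Answer: P0:NH3 P1:NH0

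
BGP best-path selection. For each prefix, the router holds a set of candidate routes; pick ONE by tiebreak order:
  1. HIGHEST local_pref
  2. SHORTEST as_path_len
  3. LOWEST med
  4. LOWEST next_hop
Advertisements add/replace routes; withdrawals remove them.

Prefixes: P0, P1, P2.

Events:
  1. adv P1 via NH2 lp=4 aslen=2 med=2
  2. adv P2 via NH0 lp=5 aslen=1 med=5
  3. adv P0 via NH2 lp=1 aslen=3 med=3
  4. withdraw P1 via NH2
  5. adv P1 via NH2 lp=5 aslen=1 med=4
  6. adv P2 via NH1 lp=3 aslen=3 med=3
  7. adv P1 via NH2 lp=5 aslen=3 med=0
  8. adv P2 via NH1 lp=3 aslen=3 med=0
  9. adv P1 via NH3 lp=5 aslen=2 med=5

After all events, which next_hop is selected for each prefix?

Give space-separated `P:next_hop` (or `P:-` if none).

Op 1: best P0=- P1=NH2 P2=-
Op 2: best P0=- P1=NH2 P2=NH0
Op 3: best P0=NH2 P1=NH2 P2=NH0
Op 4: best P0=NH2 P1=- P2=NH0
Op 5: best P0=NH2 P1=NH2 P2=NH0
Op 6: best P0=NH2 P1=NH2 P2=NH0
Op 7: best P0=NH2 P1=NH2 P2=NH0
Op 8: best P0=NH2 P1=NH2 P2=NH0
Op 9: best P0=NH2 P1=NH3 P2=NH0

Answer: P0:NH2 P1:NH3 P2:NH0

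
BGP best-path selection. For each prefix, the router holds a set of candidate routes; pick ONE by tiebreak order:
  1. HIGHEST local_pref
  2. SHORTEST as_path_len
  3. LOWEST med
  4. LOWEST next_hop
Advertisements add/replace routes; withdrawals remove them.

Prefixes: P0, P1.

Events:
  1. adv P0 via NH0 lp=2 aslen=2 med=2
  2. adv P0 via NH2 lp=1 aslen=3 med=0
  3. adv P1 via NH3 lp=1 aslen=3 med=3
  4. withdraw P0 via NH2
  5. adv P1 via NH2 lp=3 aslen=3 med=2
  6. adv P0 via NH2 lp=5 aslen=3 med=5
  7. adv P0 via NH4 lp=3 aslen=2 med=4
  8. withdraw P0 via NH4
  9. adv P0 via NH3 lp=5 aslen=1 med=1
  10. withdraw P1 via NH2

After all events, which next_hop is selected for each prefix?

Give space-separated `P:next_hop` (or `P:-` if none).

Answer: P0:NH3 P1:NH3

Derivation:
Op 1: best P0=NH0 P1=-
Op 2: best P0=NH0 P1=-
Op 3: best P0=NH0 P1=NH3
Op 4: best P0=NH0 P1=NH3
Op 5: best P0=NH0 P1=NH2
Op 6: best P0=NH2 P1=NH2
Op 7: best P0=NH2 P1=NH2
Op 8: best P0=NH2 P1=NH2
Op 9: best P0=NH3 P1=NH2
Op 10: best P0=NH3 P1=NH3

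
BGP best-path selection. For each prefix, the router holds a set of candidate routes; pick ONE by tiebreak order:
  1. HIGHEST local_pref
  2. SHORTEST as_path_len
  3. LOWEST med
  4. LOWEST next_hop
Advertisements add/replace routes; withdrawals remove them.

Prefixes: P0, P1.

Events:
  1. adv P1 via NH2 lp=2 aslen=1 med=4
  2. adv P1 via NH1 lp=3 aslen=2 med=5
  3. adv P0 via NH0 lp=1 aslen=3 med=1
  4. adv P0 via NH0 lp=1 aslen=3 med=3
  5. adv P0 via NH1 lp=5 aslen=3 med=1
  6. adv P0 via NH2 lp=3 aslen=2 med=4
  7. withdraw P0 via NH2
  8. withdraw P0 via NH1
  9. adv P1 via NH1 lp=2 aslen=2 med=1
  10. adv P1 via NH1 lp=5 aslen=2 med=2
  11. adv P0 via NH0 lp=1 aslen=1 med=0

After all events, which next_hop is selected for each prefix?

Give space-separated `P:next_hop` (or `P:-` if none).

Op 1: best P0=- P1=NH2
Op 2: best P0=- P1=NH1
Op 3: best P0=NH0 P1=NH1
Op 4: best P0=NH0 P1=NH1
Op 5: best P0=NH1 P1=NH1
Op 6: best P0=NH1 P1=NH1
Op 7: best P0=NH1 P1=NH1
Op 8: best P0=NH0 P1=NH1
Op 9: best P0=NH0 P1=NH2
Op 10: best P0=NH0 P1=NH1
Op 11: best P0=NH0 P1=NH1

Answer: P0:NH0 P1:NH1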